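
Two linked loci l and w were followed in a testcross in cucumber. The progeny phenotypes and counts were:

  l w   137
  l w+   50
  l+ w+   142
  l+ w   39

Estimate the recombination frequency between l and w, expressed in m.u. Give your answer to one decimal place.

The two most frequent classes, l+ w+ (142) and l w (137), are the parental types, so the F1 was l+ w+ / l w.
The recombinant classes are l+ w and l w+: 39 + 50 = 89.
Recombination frequency = 89/368 = 0.2418 ≈ 24.2%, i.e. 24.2 m.u.

24.2 m.u.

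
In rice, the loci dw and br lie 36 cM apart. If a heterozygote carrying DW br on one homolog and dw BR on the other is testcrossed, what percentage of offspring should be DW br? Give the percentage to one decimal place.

32.0%

A map distance of 36 cM corresponds to a recombination frequency of 0.360.
The F1 is DW br / dw BR, so DW br is a parental gamete class with expected frequency (1 − r)/2 = 0.640/2 = 0.3200.
That is 0.3200 = 32.0% of the progeny.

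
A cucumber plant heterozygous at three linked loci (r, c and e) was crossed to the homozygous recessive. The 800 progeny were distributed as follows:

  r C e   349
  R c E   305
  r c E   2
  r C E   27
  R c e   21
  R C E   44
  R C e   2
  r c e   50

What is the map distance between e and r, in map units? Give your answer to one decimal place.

6.5 map units

The two most frequent reciprocal classes, R c E and r C e, are the parental types, so the F1 was R c E / r C e.
The two rarest classes, r c E and R C e, are the double crossovers. Comparing them with the parentals, only the r allele has switched, so r is the middle locus and the order is e – r – c.
Crossovers in the e–r interval produce the single-crossover classes R c e and r C E (21 + 27 = 48) plus the double crossovers (4).
RF(e–r) = (48 + 4) / 800 = 52/800 = 0.0650 → 6.5 map units.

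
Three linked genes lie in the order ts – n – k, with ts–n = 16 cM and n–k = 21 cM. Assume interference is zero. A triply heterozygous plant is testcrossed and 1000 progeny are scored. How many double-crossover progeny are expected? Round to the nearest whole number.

Map distances give recombination frequencies of 0.160 and 0.210 for the two intervals.
With no interference, expected double-crossover frequency = 0.160 × 0.210 = 0.03360.
Expected number = 0.03360 × 1000 = 33.60 ≈ 34.

34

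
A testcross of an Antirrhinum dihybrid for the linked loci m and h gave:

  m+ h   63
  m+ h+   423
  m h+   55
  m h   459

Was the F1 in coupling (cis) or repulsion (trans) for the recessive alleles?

The two most frequent classes are m+ h+ (423) and m h (459); these are the parental (non-recombinant) types.
So the F1 carried m+ h+ on one chromosome and m h on the other — the recessive alleles are on the same chromosome (cis / coupling).

cis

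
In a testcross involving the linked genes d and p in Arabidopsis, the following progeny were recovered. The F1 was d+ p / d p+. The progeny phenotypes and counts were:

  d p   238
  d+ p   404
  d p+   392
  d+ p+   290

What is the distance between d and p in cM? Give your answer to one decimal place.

The recombinant classes are d+ p+ and d p: 290 + 238 = 528.
Recombination frequency = 528/1324 = 0.3988 ≈ 39.9%, i.e. 39.9 cM.

39.9 cM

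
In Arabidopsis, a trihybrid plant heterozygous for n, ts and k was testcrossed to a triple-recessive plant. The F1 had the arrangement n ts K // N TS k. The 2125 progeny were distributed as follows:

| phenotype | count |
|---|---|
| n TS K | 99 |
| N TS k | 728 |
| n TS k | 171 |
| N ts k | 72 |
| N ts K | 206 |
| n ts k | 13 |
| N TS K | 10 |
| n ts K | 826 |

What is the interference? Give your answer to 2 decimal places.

The two rarest classes, n ts k and N TS K, are the double crossovers. Comparing them with the parentals, only the k allele has switched, so k is the middle locus and the order is ts – k – n.
ts–k: (171 + 23)/2125 = 0.0913; k–n: (377 + 23)/2125 = 0.1882.
Expected DCO frequency = 0.0913 × 0.1882 ≈ 0.01718; observed = 23/2125 ≈ 0.01082.
Coefficient of coincidence = 0.01082/0.01718 ≈ 0.63; interference = 1 − 0.63 = 0.37.

0.37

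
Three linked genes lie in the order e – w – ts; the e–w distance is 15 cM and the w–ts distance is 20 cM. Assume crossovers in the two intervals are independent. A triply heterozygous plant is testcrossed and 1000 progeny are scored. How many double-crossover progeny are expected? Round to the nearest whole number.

30

Map distances give recombination frequencies of 0.150 and 0.200 for the two intervals.
With no interference, expected double-crossover frequency = 0.150 × 0.200 = 0.03000.
Expected number = 0.03000 × 1000 = 30.00 ≈ 30.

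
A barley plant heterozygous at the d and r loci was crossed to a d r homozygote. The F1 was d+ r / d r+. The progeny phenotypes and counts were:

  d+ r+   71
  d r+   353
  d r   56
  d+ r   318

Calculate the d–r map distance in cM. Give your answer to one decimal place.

15.9 cM

The recombinant classes are d+ r+ and d r: 71 + 56 = 127.
Recombination frequency = 127/798 = 0.1591 ≈ 15.9%, i.e. 15.9 cM.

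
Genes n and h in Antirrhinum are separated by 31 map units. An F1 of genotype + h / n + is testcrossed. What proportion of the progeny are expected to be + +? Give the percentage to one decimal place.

A map distance of 31 map units corresponds to a recombination frequency of 0.310.
The F1 is + h / n +, so + + is a recombinant gamete class with expected frequency r/2 = 0.310/2 = 0.1550.
That is 0.1550 = 15.5% of the progeny.

15.5%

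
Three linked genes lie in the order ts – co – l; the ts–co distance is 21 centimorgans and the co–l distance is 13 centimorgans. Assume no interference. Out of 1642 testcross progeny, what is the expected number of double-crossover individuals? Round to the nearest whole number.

45

Map distances give recombination frequencies of 0.210 and 0.130 for the two intervals.
With no interference, expected double-crossover frequency = 0.210 × 0.130 = 0.02730.
Expected number = 0.02730 × 1642 = 44.83 ≈ 45.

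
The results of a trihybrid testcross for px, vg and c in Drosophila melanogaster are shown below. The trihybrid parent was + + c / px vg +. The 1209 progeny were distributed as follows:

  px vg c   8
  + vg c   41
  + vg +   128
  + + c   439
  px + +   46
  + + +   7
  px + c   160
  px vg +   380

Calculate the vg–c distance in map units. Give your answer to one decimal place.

8.4 map units

The two rarest classes, + + + and px vg c, are the double crossovers. Comparing them with the parentals, only the c allele has switched, so c is the middle locus and the order is vg – c – px.
Crossovers in the vg–c interval produce the single-crossover classes + vg c and px + + (41 + 46 = 87) plus the double crossovers (15).
RF(vg–c) = (87 + 15) / 1209 = 102/1209 = 0.0844 → 8.4 map units.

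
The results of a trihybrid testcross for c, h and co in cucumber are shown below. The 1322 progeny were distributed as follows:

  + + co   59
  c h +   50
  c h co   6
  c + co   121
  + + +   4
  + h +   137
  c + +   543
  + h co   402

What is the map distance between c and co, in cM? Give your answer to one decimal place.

20.3 cM

The two most frequent reciprocal classes, + h co and c + +, are the parental types, so the F1 was + h co / c + +.
The two rarest classes, c h co and + + +, are the double crossovers. Comparing them with the parentals, only the c allele has switched, so c is the middle locus and the order is co – c – h.
Crossovers in the co–c interval produce the single-crossover classes + h + and c + co (137 + 121 = 258) plus the double crossovers (10).
RF(co–c) = (258 + 10) / 1322 = 268/1322 = 0.2027 → 20.3 cM.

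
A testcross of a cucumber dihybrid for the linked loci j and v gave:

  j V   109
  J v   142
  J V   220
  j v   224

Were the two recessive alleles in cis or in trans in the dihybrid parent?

cis

The two most frequent classes are J V (220) and j v (224); these are the parental (non-recombinant) types.
So the F1 carried J V on one chromosome and j v on the other — the recessive alleles are on the same chromosome (cis / coupling).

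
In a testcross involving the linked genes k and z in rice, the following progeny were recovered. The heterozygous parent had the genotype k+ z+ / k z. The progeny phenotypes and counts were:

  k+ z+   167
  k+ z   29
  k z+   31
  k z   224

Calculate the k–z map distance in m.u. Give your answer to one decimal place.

13.3 m.u.

The recombinant classes are k+ z and k z+: 29 + 31 = 60.
Recombination frequency = 60/451 = 0.1330 ≈ 13.3%, i.e. 13.3 m.u.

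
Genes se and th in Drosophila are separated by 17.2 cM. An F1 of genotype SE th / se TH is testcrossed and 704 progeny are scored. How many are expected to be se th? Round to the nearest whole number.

A map distance of 17.2 cM corresponds to a recombination frequency of 0.172.
The F1 is SE th / se TH, so se th is a recombinant gamete class with expected frequency r/2 = 0.172/2 = 0.0860.
Expected number = 0.0860 × 704 = 60.54 ≈ 61.

61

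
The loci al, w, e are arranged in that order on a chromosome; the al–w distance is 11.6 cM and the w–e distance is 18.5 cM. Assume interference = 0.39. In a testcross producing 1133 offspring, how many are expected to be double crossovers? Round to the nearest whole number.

Map distances give recombination frequencies of 0.116 and 0.185 for the two intervals.
With interference 0.39 (so coincidence = 0.61), expected double-crossover frequency = 0.116 × 0.185 × 0.61 = 0.01309.
Expected number = 0.01309 × 1133 = 14.83 ≈ 15.

15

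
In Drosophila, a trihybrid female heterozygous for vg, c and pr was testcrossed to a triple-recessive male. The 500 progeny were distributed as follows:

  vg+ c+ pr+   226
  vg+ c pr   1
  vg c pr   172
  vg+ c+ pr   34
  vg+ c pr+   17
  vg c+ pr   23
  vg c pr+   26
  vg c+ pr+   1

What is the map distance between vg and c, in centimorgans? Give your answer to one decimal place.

8.4 centimorgans

The two most frequent reciprocal classes, vg c pr and vg+ c+ pr+, are the parental types, so the F1 was vg c pr / vg+ c+ pr+.
The two rarest classes, vg+ c pr and vg c+ pr+, are the double crossovers. Comparing them with the parentals, only the vg allele has switched, so vg is the middle locus and the order is c – vg – pr.
Crossovers in the c–vg interval produce the single-crossover classes vg c+ pr and vg+ c pr+ (23 + 17 = 40) plus the double crossovers (2).
RF(c–vg) = (40 + 2) / 500 = 42/500 = 0.0840 → 8.4 centimorgans.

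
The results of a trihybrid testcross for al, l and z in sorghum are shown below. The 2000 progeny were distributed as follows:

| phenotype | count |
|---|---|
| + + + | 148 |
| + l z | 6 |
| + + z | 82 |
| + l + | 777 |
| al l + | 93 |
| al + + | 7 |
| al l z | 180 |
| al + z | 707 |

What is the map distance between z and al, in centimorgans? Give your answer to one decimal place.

The two most frequent reciprocal classes, al + z and + l +, are the parental types, so the F1 was al + z / + l +.
The two rarest classes, al + + and + l z, are the double crossovers. Comparing them with the parentals, only the z allele has switched, so z is the middle locus and the order is al – z – l.
Crossovers in the al–z interval produce the single-crossover classes + + z and al l + (82 + 93 = 175) plus the double crossovers (13).
RF(al–z) = (175 + 13) / 2000 = 188/2000 = 0.0940 → 9.4 centimorgans.

9.4 centimorgans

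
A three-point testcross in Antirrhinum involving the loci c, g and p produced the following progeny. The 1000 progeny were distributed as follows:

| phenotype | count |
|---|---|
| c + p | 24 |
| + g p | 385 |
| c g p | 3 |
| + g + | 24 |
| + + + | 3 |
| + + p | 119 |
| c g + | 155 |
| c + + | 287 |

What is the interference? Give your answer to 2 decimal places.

The two most frequent reciprocal classes, + g p and c + +, are the parental types, so the F1 was + g p / c + +.
The two rarest classes, c g p and + + +, are the double crossovers. Comparing them with the parentals, only the c allele has switched, so c is the middle locus and the order is p – c – g.
p–c: (48 + 6)/1000 = 0.0540; c–g: (274 + 6)/1000 = 0.2800.
Expected DCO frequency = 0.0540 × 0.2800 ≈ 0.01512; observed = 6/1000 ≈ 0.00600.
Coefficient of coincidence = 0.00600/0.01512 ≈ 0.40; interference = 1 − 0.40 = 0.60.

0.60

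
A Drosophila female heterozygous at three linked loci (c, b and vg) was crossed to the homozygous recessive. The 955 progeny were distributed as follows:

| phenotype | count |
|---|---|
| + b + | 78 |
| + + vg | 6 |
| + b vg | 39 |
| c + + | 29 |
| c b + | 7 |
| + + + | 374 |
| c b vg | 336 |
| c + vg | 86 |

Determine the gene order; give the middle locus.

vg

The two most frequent reciprocal classes, + + + and c b vg, are the parental types, so the F1 was + + + / c b vg.
The two rarest classes, + + vg and c b +, are the double crossovers. Comparing them with the parentals, only the vg allele has switched, so vg is the middle locus and the order is b – vg – c.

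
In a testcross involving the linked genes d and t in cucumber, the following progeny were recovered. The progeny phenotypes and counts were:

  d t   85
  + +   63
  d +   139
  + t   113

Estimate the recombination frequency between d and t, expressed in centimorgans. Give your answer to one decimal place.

The two most frequent classes, + t (113) and d + (139), are the parental types, so the F1 was + t / d +.
The recombinant classes are + + and d t: 63 + 85 = 148.
Recombination frequency = 148/400 = 0.3700 ≈ 37.0%, i.e. 37.0 centimorgans.

37.0 centimorgans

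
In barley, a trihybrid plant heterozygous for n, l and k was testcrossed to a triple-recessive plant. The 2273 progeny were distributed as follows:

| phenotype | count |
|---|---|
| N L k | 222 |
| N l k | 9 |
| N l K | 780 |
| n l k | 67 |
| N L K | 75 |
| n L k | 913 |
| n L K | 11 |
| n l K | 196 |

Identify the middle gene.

k

The two most frequent reciprocal classes, N l K and n L k, are the parental types, so the F1 was N l K / n L k.
The two rarest classes, N l k and n L K, are the double crossovers. Comparing them with the parentals, only the k allele has switched, so k is the middle locus and the order is l – k – n.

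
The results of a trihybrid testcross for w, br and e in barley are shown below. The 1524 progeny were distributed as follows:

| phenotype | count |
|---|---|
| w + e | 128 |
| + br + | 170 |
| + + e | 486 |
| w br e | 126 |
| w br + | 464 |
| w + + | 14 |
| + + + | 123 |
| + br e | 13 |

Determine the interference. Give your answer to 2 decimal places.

The two most frequent reciprocal classes, w br + and + + e, are the parental types, so the F1 was w br + / + + e.
The two rarest classes, w + + and + br e, are the double crossovers. Comparing them with the parentals, only the br allele has switched, so br is the middle locus and the order is w – br – e.
w–br: (298 + 27)/1524 = 0.2133; br–e: (249 + 27)/1524 = 0.1811.
Expected DCO frequency = 0.2133 × 0.1811 ≈ 0.03863; observed = 27/1524 ≈ 0.01772.
Coefficient of coincidence = 0.01772/0.03863 ≈ 0.46; interference = 1 − 0.46 = 0.54.

0.54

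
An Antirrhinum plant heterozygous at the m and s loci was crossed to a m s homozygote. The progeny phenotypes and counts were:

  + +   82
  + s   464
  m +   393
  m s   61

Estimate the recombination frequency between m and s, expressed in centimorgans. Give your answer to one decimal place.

The two most frequent classes, + s (464) and m + (393), are the parental types, so the F1 was + s / m +.
The recombinant classes are + + and m s: 82 + 61 = 143.
Recombination frequency = 143/1000 = 0.1430 ≈ 14.3%, i.e. 14.3 centimorgans.

14.3 centimorgans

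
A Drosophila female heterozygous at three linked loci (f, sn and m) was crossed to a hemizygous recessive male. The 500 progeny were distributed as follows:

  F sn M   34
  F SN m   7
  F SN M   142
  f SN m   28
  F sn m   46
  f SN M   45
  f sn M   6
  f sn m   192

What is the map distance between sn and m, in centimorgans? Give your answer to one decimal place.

The two most frequent reciprocal classes, F SN M and f sn m, are the parental types, so the F1 was F SN M / f sn m.
The two rarest classes, F SN m and f sn M, are the double crossovers. Comparing them with the parentals, only the m allele has switched, so m is the middle locus and the order is sn – m – f.
Crossovers in the sn–m interval produce the single-crossover classes F sn M and f SN m (34 + 28 = 62) plus the double crossovers (13).
RF(sn–m) = (62 + 13) / 500 = 75/500 = 0.1500 → 15.0 centimorgans.

15.0 centimorgans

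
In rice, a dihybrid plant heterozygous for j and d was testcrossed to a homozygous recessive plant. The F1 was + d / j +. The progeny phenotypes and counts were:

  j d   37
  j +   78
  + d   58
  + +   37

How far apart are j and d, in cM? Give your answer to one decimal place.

The recombinant classes are + + and j d: 37 + 37 = 74.
Recombination frequency = 74/210 = 0.3524 ≈ 35.2%, i.e. 35.2 cM.

35.2 cM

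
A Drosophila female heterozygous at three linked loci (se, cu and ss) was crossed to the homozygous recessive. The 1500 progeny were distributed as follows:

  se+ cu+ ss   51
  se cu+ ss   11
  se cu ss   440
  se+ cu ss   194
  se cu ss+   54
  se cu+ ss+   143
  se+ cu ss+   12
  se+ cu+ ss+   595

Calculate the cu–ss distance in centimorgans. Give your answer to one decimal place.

The two most frequent reciprocal classes, se+ cu+ ss+ and se cu ss, are the parental types, so the F1 was se+ cu+ ss+ / se cu ss.
The two rarest classes, se+ cu ss+ and se cu+ ss, are the double crossovers. Comparing them with the parentals, only the cu allele has switched, so cu is the middle locus and the order is ss – cu – se.
Crossovers in the ss–cu interval produce the single-crossover classes se+ cu+ ss and se cu ss+ (51 + 54 = 105) plus the double crossovers (23).
RF(ss–cu) = (105 + 23) / 1500 = 128/1500 = 0.0853 → 8.5 centimorgans.

8.5 centimorgans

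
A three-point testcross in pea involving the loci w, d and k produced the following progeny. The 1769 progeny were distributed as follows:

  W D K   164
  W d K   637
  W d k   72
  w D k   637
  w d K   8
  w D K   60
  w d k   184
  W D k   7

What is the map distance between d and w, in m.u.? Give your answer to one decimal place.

20.5 m.u.

The two most frequent reciprocal classes, w D k and W d K, are the parental types, so the F1 was w D k / W d K.
The two rarest classes, W D k and w d K, are the double crossovers. Comparing them with the parentals, only the w allele has switched, so w is the middle locus and the order is d – w – k.
Crossovers in the d–w interval produce the single-crossover classes w d k and W D K (184 + 164 = 348) plus the double crossovers (15).
RF(d–w) = (348 + 15) / 1769 = 363/1769 = 0.2052 → 20.5 m.u.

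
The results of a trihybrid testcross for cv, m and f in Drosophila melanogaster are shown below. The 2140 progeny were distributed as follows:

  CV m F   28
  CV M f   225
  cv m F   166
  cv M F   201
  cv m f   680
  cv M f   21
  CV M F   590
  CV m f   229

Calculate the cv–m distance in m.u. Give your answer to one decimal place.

The two most frequent reciprocal classes, CV M F and cv m f, are the parental types, so the F1 was CV M F / cv m f.
The two rarest classes, CV m F and cv M f, are the double crossovers. Comparing them with the parentals, only the m allele has switched, so m is the middle locus and the order is cv – m – f.
Crossovers in the cv–m interval produce the single-crossover classes cv M F and CV m f (201 + 229 = 430) plus the double crossovers (49).
RF(cv–m) = (430 + 49) / 2140 = 479/2140 = 0.2238 → 22.4 m.u.

22.4 m.u.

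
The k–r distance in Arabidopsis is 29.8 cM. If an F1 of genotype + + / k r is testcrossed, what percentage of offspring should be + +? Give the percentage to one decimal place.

A map distance of 29.8 cM corresponds to a recombination frequency of 0.298.
The F1 is + + / k r, so + + is a parental gamete class with expected frequency (1 − r)/2 = 0.702/2 = 0.3510.
That is 0.3510 = 35.1% of the progeny.

35.1%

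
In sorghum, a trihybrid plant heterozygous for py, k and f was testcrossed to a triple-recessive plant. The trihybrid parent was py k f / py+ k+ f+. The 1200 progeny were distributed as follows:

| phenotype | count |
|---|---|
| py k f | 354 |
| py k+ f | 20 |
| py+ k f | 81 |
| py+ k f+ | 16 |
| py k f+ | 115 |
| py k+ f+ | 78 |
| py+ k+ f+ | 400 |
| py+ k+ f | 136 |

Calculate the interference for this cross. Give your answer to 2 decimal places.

The two rarest classes, py k+ f and py+ k f+, are the double crossovers. Comparing them with the parentals, only the k allele has switched, so k is the middle locus and the order is py – k – f.
py–k: (159 + 36)/1200 = 0.1625; k–f: (251 + 36)/1200 = 0.2392.
Expected DCO frequency = 0.1625 × 0.2392 ≈ 0.03887; observed = 36/1200 ≈ 0.03000.
Coefficient of coincidence = 0.03000/0.03887 ≈ 0.77; interference = 1 − 0.77 = 0.23.

0.23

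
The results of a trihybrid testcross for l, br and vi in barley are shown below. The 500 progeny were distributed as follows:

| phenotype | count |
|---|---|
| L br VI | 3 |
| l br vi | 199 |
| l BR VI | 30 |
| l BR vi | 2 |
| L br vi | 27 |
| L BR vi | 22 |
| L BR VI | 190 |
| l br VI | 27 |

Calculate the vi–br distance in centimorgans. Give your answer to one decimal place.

10.8 centimorgans

The two most frequent reciprocal classes, L BR VI and l br vi, are the parental types, so the F1 was L BR VI / l br vi.
The two rarest classes, L br VI and l BR vi, are the double crossovers. Comparing them with the parentals, only the br allele has switched, so br is the middle locus and the order is l – br – vi.
Crossovers in the br–vi interval produce the single-crossover classes L BR vi and l br VI (22 + 27 = 49) plus the double crossovers (5).
RF(br–vi) = (49 + 5) / 500 = 54/500 = 0.1080 → 10.8 centimorgans.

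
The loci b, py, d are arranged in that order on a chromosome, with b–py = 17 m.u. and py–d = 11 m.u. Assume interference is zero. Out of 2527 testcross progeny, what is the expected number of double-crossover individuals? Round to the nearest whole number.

Map distances give recombination frequencies of 0.170 and 0.110 for the two intervals.
With no interference, expected double-crossover frequency = 0.170 × 0.110 = 0.01870.
Expected number = 0.01870 × 2527 = 47.25 ≈ 47.

47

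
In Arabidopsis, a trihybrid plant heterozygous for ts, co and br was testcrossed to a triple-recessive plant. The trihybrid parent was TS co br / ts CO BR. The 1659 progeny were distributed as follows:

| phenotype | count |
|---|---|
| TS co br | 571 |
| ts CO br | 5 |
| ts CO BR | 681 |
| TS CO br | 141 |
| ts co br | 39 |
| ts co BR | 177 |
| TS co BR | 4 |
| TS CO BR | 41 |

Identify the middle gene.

br

The two rarest classes, TS co BR and ts CO br, are the double crossovers. Comparing them with the parentals, only the br allele has switched, so br is the middle locus and the order is co – br – ts.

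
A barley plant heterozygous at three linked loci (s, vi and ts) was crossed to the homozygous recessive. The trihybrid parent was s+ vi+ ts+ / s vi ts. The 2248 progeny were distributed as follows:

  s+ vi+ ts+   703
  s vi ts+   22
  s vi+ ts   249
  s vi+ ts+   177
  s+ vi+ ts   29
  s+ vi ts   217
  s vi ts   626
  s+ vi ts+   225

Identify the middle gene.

ts

The two rarest classes, s+ vi+ ts and s vi ts+, are the double crossovers. Comparing them with the parentals, only the ts allele has switched, so ts is the middle locus and the order is s – ts – vi.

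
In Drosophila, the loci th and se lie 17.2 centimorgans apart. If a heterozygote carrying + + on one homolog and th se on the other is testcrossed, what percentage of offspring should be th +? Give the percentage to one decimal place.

8.6%

A map distance of 17.2 centimorgans corresponds to a recombination frequency of 0.172.
The F1 is + + / th se, so th + is a recombinant gamete class with expected frequency r/2 = 0.172/2 = 0.0860.
That is 0.0860 = 8.6% of the progeny.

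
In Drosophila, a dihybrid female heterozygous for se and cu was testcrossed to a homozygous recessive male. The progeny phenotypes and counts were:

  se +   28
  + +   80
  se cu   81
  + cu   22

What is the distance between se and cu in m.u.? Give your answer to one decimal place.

The two most frequent classes, + + (80) and se cu (81), are the parental types, so the F1 was + + / se cu.
The recombinant classes are + cu and se +: 22 + 28 = 50.
Recombination frequency = 50/211 = 0.2370 ≈ 23.7%, i.e. 23.7 m.u.

23.7 m.u.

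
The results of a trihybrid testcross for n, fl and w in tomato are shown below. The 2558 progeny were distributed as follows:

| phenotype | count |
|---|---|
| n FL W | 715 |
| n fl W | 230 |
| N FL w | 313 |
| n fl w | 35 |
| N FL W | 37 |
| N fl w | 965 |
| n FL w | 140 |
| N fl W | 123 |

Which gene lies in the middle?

The two most frequent reciprocal classes, n FL W and N fl w, are the parental types, so the F1 was n FL W / N fl w.
The two rarest classes, N FL W and n fl w, are the double crossovers. Comparing them with the parentals, only the n allele has switched, so n is the middle locus and the order is fl – n – w.

n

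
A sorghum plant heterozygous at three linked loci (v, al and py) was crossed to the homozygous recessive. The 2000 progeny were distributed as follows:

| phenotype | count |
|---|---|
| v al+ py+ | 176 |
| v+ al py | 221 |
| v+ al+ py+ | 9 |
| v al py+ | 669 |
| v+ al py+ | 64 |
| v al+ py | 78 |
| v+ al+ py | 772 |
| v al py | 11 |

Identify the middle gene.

py

The two most frequent reciprocal classes, v+ al+ py and v al py+, are the parental types, so the F1 was v+ al+ py / v al py+.
The two rarest classes, v+ al+ py+ and v al py, are the double crossovers. Comparing them with the parentals, only the py allele has switched, so py is the middle locus and the order is v – py – al.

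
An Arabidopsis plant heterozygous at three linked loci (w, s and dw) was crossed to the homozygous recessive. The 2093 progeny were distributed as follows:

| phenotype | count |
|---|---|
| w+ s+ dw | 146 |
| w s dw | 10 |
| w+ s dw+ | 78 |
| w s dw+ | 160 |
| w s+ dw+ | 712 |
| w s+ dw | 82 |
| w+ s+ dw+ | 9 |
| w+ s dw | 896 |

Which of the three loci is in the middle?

w

The two most frequent reciprocal classes, w s+ dw+ and w+ s dw, are the parental types, so the F1 was w s+ dw+ / w+ s dw.
The two rarest classes, w+ s+ dw+ and w s dw, are the double crossovers. Comparing them with the parentals, only the w allele has switched, so w is the middle locus and the order is dw – w – s.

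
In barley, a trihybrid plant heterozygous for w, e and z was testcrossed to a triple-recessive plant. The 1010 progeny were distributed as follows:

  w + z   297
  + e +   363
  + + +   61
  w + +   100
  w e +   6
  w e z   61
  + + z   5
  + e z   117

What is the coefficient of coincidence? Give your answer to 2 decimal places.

The two most frequent reciprocal classes, w + z and + e +, are the parental types, so the F1 was w + z / + e +.
The two rarest classes, + + z and w e +, are the double crossovers. Comparing them with the parentals, only the w allele has switched, so w is the middle locus and the order is e – w – z.
e–w: (122 + 11)/1010 = 0.1317; w–z: (217 + 11)/1010 = 0.2257.
Expected DCO frequency = 0.1317 × 0.2257 ≈ 0.02972; observed = 11/1010 ≈ 0.01089.
Coefficient of coincidence = 0.01089/0.02972 ≈ 0.37.

0.37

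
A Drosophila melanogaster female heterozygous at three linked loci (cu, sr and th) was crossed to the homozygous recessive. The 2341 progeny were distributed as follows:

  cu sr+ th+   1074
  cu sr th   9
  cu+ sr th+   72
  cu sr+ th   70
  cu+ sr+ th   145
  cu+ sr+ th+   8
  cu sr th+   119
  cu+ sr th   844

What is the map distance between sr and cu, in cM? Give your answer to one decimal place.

12.0 cM

The two most frequent reciprocal classes, cu sr+ th+ and cu+ sr th, are the parental types, so the F1 was cu sr+ th+ / cu+ sr th.
The two rarest classes, cu+ sr+ th+ and cu sr th, are the double crossovers. Comparing them with the parentals, only the cu allele has switched, so cu is the middle locus and the order is sr – cu – th.
Crossovers in the sr–cu interval produce the single-crossover classes cu sr th+ and cu+ sr+ th (119 + 145 = 264) plus the double crossovers (17).
RF(sr–cu) = (264 + 17) / 2341 = 281/2341 = 0.1200 → 12.0 cM.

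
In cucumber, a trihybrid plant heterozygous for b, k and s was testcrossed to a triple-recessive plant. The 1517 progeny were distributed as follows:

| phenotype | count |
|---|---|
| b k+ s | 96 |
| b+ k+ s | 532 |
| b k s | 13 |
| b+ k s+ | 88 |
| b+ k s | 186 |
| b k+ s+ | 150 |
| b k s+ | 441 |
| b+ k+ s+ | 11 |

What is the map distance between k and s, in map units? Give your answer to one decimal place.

The two most frequent reciprocal classes, b+ k+ s and b k s+, are the parental types, so the F1 was b+ k+ s / b k s+.
The two rarest classes, b+ k+ s+ and b k s, are the double crossovers. Comparing them with the parentals, only the s allele has switched, so s is the middle locus and the order is k – s – b.
Crossovers in the k–s interval produce the single-crossover classes b+ k s and b k+ s+ (186 + 150 = 336) plus the double crossovers (24).
RF(k–s) = (336 + 24) / 1517 = 360/1517 = 0.2373 → 23.7 map units.

23.7 map units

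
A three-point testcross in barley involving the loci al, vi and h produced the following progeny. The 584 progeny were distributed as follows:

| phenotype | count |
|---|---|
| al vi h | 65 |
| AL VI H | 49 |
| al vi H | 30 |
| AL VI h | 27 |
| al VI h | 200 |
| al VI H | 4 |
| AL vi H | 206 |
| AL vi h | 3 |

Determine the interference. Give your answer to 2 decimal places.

0.47

The two most frequent reciprocal classes, AL vi H and al VI h, are the parental types, so the F1 was AL vi H / al VI h.
The two rarest classes, AL vi h and al VI H, are the double crossovers. Comparing them with the parentals, only the h allele has switched, so h is the middle locus and the order is vi – h – al.
vi–h: (114 + 7)/584 = 0.2072; h–al: (57 + 7)/584 = 0.1096.
Expected DCO frequency = 0.2072 × 0.1096 ≈ 0.02271; observed = 7/584 ≈ 0.01199.
Coefficient of coincidence = 0.01199/0.02271 ≈ 0.53; interference = 1 − 0.53 = 0.47.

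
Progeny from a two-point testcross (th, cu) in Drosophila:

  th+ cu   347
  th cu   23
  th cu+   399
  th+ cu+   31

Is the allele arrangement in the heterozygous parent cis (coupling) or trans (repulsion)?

trans

The two most frequent classes are th+ cu (347) and th cu+ (399); these are the parental (non-recombinant) types.
So the F1 carried th+ cu on one chromosome and th cu+ on the other — the recessive alleles are on opposite chromosomes (trans / repulsion).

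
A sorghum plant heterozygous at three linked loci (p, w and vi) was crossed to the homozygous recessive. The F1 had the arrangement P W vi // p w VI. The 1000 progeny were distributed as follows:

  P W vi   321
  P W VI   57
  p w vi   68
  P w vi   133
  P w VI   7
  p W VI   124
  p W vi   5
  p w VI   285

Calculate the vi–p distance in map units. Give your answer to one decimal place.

13.7 map units

The two rarest classes, p W vi and P w VI, are the double crossovers. Comparing them with the parentals, only the p allele has switched, so p is the middle locus and the order is vi – p – w.
Crossovers in the vi–p interval produce the single-crossover classes P W VI and p w vi (57 + 68 = 125) plus the double crossovers (12).
RF(vi–p) = (125 + 12) / 1000 = 137/1000 = 0.1370 → 13.7 map units.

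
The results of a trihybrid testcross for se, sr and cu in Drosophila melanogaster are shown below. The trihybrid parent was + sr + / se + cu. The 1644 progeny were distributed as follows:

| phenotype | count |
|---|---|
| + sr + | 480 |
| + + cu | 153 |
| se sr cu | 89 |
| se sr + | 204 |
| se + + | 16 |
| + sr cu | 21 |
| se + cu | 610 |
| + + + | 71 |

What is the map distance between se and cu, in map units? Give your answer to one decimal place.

The two rarest classes, + sr cu and se + +, are the double crossovers. Comparing them with the parentals, only the cu allele has switched, so cu is the middle locus and the order is se – cu – sr.
Crossovers in the se–cu interval produce the single-crossover classes se sr + and + + cu (204 + 153 = 357) plus the double crossovers (37).
RF(se–cu) = (357 + 37) / 1644 = 394/1644 = 0.2397 → 24.0 map units.

24.0 map units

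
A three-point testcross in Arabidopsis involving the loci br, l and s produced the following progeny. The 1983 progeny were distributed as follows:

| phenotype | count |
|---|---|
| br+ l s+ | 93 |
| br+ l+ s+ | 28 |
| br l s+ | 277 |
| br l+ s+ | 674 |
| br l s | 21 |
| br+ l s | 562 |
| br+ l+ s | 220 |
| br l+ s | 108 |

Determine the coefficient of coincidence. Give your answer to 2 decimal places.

0.71

The two most frequent reciprocal classes, br+ l s and br l+ s+, are the parental types, so the F1 was br+ l s / br l+ s+.
The two rarest classes, br l s and br+ l+ s+, are the double crossovers. Comparing them with the parentals, only the br allele has switched, so br is the middle locus and the order is l – br – s.
l–br: (497 + 49)/1983 = 0.2753; br–s: (201 + 49)/1983 = 0.1261.
Expected DCO frequency = 0.2753 × 0.1261 ≈ 0.03472; observed = 49/1983 ≈ 0.02471.
Coefficient of coincidence = 0.02471/0.03472 ≈ 0.71.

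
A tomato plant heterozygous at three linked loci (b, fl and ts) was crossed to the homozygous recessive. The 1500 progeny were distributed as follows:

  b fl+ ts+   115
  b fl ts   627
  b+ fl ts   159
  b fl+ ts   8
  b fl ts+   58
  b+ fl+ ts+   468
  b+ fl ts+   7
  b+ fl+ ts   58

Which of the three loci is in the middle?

fl

The two most frequent reciprocal classes, b fl ts and b+ fl+ ts+, are the parental types, so the F1 was b fl ts / b+ fl+ ts+.
The two rarest classes, b fl+ ts and b+ fl ts+, are the double crossovers. Comparing them with the parentals, only the fl allele has switched, so fl is the middle locus and the order is ts – fl – b.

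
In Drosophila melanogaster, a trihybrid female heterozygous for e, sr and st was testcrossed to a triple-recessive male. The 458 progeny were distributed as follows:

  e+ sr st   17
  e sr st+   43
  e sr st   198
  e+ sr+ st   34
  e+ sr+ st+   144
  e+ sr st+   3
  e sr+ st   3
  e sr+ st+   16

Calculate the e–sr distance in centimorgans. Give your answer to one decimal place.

8.5 centimorgans

The two most frequent reciprocal classes, e sr st and e+ sr+ st+, are the parental types, so the F1 was e sr st / e+ sr+ st+.
The two rarest classes, e sr+ st and e+ sr st+, are the double crossovers. Comparing them with the parentals, only the sr allele has switched, so sr is the middle locus and the order is st – sr – e.
Crossovers in the sr–e interval produce the single-crossover classes e+ sr st and e sr+ st+ (17 + 16 = 33) plus the double crossovers (6).
RF(sr–e) = (33 + 6) / 458 = 39/458 = 0.0852 → 8.5 centimorgans.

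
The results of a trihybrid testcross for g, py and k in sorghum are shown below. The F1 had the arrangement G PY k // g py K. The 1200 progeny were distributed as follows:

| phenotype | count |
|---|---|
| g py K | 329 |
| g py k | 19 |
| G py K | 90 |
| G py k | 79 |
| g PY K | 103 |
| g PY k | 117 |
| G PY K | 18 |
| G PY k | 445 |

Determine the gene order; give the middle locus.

The two rarest classes, G PY K and g py k, are the double crossovers. Comparing them with the parentals, only the k allele has switched, so k is the middle locus and the order is py – k – g.

k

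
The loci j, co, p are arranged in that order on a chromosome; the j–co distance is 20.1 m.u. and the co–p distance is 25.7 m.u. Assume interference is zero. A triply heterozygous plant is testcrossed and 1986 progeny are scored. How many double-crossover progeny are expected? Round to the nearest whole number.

103

Map distances give recombination frequencies of 0.201 and 0.257 for the two intervals.
With no interference, expected double-crossover frequency = 0.201 × 0.257 = 0.05166.
Expected number = 0.05166 × 1986 = 102.59 ≈ 103.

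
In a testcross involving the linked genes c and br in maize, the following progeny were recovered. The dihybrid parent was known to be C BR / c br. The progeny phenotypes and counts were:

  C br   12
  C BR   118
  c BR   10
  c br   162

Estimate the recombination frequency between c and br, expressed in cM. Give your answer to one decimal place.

7.3 cM

The recombinant classes are C br and c BR: 12 + 10 = 22.
Recombination frequency = 22/302 = 0.0728 ≈ 7.3%, i.e. 7.3 cM.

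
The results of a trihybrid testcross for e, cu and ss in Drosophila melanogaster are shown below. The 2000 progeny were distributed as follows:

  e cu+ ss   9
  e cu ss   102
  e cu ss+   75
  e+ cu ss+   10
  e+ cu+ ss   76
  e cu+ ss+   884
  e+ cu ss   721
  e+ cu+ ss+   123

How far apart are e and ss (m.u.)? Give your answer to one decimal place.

The two most frequent reciprocal classes, e+ cu ss and e cu+ ss+, are the parental types, so the F1 was e+ cu ss / e cu+ ss+.
The two rarest classes, e+ cu ss+ and e cu+ ss, are the double crossovers. Comparing them with the parentals, only the ss allele has switched, so ss is the middle locus and the order is cu – ss – e.
Crossovers in the ss–e interval produce the single-crossover classes e cu ss and e+ cu+ ss+ (102 + 123 = 225) plus the double crossovers (19).
RF(ss–e) = (225 + 19) / 2000 = 244/2000 = 0.1220 → 12.2 m.u.

12.2 m.u.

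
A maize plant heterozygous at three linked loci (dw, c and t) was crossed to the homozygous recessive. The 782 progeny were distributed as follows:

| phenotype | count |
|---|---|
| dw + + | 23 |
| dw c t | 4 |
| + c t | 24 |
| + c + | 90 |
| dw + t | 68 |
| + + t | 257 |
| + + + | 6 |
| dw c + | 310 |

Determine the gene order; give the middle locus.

The two most frequent reciprocal classes, + + t and dw c +, are the parental types, so the F1 was + + t / dw c +.
The two rarest classes, + + + and dw c t, are the double crossovers. Comparing them with the parentals, only the t allele has switched, so t is the middle locus and the order is dw – t – c.

t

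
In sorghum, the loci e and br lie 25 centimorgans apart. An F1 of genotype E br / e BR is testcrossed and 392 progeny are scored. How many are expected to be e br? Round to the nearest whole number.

A map distance of 25 centimorgans corresponds to a recombination frequency of 0.250.
The F1 is E br / e BR, so e br is a recombinant gamete class with expected frequency r/2 = 0.250/2 = 0.1250.
Expected number = 0.1250 × 392 = 49.00 ≈ 49.

49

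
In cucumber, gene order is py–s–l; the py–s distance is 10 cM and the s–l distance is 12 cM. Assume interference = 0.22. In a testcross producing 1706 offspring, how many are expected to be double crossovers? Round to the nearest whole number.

Map distances give recombination frequencies of 0.100 and 0.120 for the two intervals.
With interference 0.22 (so coincidence = 0.78), expected double-crossover frequency = 0.100 × 0.120 × 0.78 = 0.00936.
Expected number = 0.00936 × 1706 = 15.97 ≈ 16.

16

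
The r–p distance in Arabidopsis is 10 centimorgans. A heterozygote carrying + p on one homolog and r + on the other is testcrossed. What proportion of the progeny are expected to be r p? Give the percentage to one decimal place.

A map distance of 10 centimorgans corresponds to a recombination frequency of 0.100.
The F1 is + p / r +, so r p is a recombinant gamete class with expected frequency r/2 = 0.100/2 = 0.0500.
That is 0.0500 = 5.0% of the progeny.

5.0%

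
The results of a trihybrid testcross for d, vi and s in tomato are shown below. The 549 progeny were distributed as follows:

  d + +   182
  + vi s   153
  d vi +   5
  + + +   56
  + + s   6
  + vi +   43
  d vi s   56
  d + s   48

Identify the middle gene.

vi

The two most frequent reciprocal classes, + vi s and d + +, are the parental types, so the F1 was + vi s / d + +.
The two rarest classes, + + s and d vi +, are the double crossovers. Comparing them with the parentals, only the vi allele has switched, so vi is the middle locus and the order is s – vi – d.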